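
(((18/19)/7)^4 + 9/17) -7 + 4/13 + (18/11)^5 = 62034134618891082/11136847257927391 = 5.57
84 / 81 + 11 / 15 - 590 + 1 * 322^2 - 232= 13886609 / 135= 102863.77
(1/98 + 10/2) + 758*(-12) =-890917/98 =-9090.99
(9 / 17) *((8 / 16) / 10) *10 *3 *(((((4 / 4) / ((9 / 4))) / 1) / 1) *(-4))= -24 / 17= -1.41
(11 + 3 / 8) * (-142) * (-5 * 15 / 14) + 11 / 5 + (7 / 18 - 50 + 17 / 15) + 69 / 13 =8060977 / 936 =8612.15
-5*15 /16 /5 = -15 /16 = -0.94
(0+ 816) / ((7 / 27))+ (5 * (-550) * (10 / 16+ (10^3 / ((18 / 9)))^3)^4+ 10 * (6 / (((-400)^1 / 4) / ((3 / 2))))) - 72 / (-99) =-671386732177734475708008200000000000.00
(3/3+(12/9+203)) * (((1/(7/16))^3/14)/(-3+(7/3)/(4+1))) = -450560/6517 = -69.14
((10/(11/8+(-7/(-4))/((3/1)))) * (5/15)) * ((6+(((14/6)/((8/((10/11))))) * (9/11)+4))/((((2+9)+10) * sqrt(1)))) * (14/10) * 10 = 197800/17061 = 11.59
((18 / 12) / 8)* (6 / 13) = 9 / 104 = 0.09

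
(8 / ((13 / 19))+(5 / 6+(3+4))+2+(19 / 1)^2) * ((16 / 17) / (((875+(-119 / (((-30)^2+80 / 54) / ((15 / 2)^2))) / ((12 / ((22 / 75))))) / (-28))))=-185915540480 / 16134072513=-11.52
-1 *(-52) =52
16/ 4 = 4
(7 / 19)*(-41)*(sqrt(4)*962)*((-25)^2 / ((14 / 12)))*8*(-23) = 54429960000 / 19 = 2864734736.84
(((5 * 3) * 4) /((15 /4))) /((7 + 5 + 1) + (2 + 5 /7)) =56 /55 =1.02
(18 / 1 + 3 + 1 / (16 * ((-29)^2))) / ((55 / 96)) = 1695462 / 46255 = 36.65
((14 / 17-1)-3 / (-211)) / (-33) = 194 / 39457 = 0.00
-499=-499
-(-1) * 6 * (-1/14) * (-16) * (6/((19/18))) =5184/133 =38.98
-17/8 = -2.12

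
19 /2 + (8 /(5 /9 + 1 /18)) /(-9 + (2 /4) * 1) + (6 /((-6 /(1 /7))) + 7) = 38791 /2618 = 14.82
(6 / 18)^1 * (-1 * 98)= -98 / 3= -32.67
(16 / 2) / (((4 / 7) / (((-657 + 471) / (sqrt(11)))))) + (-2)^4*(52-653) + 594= -9022-2604*sqrt(11) / 11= -9807.14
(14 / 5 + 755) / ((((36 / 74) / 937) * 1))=14595649 / 10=1459564.90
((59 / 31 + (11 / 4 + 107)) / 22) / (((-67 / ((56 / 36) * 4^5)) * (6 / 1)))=-4135040 / 205623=-20.11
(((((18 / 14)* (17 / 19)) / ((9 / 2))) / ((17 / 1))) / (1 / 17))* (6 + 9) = 510 / 133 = 3.83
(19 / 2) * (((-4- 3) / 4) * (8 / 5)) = -133 / 5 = -26.60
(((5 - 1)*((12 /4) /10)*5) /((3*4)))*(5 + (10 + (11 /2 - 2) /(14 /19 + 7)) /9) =2329 /756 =3.08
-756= -756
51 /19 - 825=-15624 /19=-822.32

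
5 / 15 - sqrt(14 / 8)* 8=1 / 3 - 4* sqrt(7)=-10.25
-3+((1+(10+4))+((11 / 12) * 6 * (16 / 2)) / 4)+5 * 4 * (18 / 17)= 751 / 17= 44.18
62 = 62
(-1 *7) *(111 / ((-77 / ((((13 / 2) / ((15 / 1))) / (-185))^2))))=169 / 3052500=0.00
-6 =-6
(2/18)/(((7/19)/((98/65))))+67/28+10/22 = 594973/180180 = 3.30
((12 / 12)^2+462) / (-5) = -463 / 5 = -92.60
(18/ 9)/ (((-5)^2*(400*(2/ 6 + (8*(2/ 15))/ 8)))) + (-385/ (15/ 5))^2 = 1037575027/ 63000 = 16469.44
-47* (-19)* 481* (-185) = -79463605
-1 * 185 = -185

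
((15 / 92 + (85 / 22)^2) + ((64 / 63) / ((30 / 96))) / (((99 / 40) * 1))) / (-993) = -51770317 / 3133830546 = -0.02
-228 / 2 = -114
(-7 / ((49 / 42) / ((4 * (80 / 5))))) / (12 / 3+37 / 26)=-3328 / 47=-70.81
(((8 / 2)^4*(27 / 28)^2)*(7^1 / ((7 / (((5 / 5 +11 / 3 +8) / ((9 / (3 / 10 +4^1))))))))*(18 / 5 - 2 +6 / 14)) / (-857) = -25059024 / 7348775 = -3.41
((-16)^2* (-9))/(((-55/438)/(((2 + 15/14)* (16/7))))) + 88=347385448/2695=128899.98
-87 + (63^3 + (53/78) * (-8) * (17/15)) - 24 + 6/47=6871824442/27495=249929.97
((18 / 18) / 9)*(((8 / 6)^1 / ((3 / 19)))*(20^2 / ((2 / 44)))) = 668800 / 81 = 8256.79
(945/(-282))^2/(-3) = -3.74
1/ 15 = 0.07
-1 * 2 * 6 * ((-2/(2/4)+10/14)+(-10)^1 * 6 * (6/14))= 348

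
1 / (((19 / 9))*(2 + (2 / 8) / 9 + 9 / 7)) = 2268 / 15865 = 0.14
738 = 738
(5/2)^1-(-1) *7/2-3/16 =93/16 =5.81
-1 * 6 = -6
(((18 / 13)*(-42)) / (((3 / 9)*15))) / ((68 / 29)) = -5481 / 1105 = -4.96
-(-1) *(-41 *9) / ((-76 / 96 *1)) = 8856 / 19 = 466.11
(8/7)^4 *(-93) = -380928/2401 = -158.65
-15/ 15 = -1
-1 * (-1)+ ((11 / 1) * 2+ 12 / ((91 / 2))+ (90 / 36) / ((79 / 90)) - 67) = -293945 / 7189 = -40.89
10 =10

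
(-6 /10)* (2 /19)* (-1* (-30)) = -36 /19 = -1.89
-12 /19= -0.63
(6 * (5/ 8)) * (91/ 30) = 91/ 8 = 11.38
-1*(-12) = 12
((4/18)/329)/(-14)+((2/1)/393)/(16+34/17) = 1910/8145711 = 0.00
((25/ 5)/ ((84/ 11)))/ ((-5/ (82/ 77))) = -41/ 294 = -0.14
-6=-6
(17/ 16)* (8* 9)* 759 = 116127/ 2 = 58063.50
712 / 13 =54.77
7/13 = 0.54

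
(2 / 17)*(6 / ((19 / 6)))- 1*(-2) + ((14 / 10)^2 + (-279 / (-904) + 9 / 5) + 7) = 97025573 / 7299800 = 13.29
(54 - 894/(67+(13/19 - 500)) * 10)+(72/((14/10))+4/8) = 2426567/19166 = 126.61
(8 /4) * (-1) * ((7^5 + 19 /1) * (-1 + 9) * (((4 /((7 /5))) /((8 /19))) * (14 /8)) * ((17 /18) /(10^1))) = -2717399 /9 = -301933.22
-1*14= -14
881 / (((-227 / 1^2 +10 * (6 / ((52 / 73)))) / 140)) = -400855 / 464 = -863.91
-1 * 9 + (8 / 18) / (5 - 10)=-409 / 45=-9.09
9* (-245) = -2205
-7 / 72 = -0.10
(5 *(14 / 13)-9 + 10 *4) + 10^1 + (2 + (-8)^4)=53877 / 13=4144.38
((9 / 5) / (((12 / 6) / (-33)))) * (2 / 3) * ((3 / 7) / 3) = -99 / 35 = -2.83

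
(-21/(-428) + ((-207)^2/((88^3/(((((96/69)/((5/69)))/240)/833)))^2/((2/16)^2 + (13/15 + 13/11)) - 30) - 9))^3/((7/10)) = -39128450009185687629781977396493804254818468692348620873678457331510691419072151/38193155028012744060906256232955395655965704088326994466476423741038307621600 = -1024.49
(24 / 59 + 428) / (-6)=-12638 / 177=-71.40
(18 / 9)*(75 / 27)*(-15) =-250 / 3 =-83.33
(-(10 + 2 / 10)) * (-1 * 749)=38199 / 5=7639.80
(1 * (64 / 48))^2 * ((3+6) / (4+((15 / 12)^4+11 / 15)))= 61440 / 27551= 2.23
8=8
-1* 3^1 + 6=3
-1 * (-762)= 762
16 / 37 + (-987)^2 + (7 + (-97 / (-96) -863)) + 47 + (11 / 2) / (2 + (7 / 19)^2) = 888548970997 / 912864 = 973364.02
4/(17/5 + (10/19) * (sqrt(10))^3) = -122740/2395671 + 190000 * sqrt(10)/2395671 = 0.20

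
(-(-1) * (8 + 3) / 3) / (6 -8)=-11 / 6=-1.83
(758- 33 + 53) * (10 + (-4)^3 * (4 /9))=-129148 /9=-14349.78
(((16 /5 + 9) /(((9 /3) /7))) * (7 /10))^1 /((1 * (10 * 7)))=427 /1500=0.28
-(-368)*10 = 3680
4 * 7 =28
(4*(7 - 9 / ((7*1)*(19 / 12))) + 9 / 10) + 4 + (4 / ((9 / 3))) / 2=120971 / 3990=30.32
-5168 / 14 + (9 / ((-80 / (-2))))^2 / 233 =-369.14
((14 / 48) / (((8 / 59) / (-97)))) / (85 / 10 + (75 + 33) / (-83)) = -3325063 / 114720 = -28.98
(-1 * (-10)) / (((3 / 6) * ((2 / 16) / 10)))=1600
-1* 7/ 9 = -7/ 9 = -0.78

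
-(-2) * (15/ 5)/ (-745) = -6/ 745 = -0.01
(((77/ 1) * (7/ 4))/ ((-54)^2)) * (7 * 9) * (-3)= -3773/ 432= -8.73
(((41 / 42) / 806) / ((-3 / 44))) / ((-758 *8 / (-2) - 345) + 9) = -451 / 68448744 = -0.00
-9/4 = -2.25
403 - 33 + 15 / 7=2605 / 7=372.14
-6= -6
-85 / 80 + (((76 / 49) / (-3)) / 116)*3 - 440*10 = -100062861 / 22736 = -4401.08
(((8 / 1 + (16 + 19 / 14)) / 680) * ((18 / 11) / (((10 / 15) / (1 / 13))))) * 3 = 5751 / 272272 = 0.02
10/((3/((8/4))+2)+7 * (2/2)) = 20/21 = 0.95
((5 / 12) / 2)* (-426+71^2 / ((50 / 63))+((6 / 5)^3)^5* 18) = 126200081143037 / 97656250000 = 1292.29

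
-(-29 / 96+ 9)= -835 / 96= -8.70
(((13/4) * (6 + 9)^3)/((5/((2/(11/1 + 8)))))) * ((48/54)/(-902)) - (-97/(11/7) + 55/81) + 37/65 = 2769654733/45115785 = 61.39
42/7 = 6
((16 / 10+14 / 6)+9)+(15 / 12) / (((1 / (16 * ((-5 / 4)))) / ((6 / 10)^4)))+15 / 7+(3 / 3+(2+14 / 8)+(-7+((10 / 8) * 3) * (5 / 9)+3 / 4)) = 12.42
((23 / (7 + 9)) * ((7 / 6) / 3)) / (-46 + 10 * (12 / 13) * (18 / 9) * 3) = 2093 / 35136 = 0.06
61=61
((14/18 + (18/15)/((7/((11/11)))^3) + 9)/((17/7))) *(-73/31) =-11021102/1162035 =-9.48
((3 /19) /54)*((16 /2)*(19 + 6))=100 /171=0.58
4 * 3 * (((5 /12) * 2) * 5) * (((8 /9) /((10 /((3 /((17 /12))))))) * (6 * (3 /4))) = 720 /17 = 42.35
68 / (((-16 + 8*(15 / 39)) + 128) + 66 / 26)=884 / 1529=0.58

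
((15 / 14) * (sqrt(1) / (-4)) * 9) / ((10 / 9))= -243 / 112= -2.17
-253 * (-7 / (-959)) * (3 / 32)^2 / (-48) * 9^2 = 61479 / 2244608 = 0.03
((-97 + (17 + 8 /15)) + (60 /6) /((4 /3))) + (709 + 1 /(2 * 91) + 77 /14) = 1754131 /2730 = 642.54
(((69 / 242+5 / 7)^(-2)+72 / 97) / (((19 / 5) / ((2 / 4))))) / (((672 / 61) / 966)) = 850085802325 / 42259975256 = 20.12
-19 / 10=-1.90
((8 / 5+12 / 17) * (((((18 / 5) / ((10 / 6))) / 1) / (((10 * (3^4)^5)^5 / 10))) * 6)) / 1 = 49 / 8450441601508673444849381950246490775401068551328125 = 0.00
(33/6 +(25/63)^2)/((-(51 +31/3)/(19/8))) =-853271/3894912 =-0.22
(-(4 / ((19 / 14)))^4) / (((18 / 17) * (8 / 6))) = -20898304 / 390963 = -53.45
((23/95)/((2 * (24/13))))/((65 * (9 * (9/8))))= 23/230850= 0.00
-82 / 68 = -41 / 34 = -1.21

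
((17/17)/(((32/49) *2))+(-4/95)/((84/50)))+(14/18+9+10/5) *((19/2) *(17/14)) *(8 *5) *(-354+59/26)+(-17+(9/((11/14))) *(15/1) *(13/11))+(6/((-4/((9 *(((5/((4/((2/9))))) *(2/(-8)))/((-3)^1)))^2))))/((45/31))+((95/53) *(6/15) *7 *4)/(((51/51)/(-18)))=-1911691.76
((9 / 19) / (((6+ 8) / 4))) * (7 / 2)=9 / 19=0.47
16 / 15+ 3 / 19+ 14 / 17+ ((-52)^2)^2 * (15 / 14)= 265685915861 / 33915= 7833876.33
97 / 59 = 1.64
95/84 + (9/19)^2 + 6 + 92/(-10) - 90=-13925489/151620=-91.84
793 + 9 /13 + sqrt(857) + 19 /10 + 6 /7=825.72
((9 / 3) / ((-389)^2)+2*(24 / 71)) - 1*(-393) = 4229573484 / 10743791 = 393.68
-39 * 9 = -351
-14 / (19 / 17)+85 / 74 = -15997 / 1406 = -11.38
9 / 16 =0.56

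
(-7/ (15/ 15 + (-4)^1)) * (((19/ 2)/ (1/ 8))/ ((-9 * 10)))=-1.97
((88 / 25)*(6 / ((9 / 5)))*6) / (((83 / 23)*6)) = 3.25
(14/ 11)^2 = 196/ 121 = 1.62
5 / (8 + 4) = 5 / 12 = 0.42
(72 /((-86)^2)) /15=6 /9245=0.00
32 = 32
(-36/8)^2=81/4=20.25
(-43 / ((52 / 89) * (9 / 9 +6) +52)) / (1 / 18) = -11481 / 832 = -13.80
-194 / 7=-27.71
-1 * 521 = -521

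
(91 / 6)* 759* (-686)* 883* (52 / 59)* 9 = -3263341997916 / 59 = -55310881320.61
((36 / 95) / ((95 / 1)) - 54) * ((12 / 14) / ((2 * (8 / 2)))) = -730971 / 126350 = -5.79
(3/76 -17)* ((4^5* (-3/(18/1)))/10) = 82496/285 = 289.46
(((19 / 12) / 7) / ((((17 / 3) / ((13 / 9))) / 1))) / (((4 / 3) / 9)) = 741 / 1904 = 0.39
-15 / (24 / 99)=-495 / 8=-61.88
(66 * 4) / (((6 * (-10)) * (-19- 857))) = 11 / 2190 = 0.01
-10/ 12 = -5/ 6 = -0.83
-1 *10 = -10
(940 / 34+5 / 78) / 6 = 36745 / 7956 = 4.62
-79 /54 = -1.46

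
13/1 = 13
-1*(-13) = 13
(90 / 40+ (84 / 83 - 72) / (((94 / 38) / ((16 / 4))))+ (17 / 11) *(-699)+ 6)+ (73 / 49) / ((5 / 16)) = -49708253473 / 42052780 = -1182.04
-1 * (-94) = 94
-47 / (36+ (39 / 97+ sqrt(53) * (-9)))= 5365943 / 9308292+ 442223 * sqrt(53) / 3102764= 1.61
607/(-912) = -607/912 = -0.67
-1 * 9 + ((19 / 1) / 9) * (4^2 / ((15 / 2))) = -607 / 135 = -4.50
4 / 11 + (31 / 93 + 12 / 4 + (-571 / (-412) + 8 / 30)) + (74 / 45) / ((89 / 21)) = 34713583 / 6050220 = 5.74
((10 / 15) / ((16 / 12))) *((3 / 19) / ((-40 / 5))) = -3 / 304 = -0.01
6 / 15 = 2 / 5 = 0.40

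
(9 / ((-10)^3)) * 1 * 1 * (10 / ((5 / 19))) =-171 / 500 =-0.34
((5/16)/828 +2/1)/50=26501/662400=0.04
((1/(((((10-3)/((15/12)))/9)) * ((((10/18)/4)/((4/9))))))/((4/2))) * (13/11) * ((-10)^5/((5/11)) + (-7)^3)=-51560262/77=-669613.79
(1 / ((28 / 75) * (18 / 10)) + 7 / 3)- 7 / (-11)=1373 / 308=4.46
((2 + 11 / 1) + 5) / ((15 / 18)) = 108 / 5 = 21.60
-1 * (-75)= 75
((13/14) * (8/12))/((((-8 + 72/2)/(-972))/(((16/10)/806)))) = -324/7595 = -0.04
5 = 5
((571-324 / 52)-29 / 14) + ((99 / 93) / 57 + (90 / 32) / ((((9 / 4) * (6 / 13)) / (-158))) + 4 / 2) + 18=99565381 / 643188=154.80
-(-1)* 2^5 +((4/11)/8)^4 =32.00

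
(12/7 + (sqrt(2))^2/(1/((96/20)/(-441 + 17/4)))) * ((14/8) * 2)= 51738/8735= 5.92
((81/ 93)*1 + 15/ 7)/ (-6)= -109/ 217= -0.50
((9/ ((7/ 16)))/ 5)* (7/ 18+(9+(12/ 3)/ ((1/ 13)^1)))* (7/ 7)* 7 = 1768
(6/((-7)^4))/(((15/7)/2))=4/1715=0.00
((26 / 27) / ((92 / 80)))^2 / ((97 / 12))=1081600 / 12469059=0.09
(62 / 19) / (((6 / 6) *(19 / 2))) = 124 / 361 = 0.34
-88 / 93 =-0.95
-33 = -33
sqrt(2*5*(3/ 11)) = sqrt(330)/ 11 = 1.65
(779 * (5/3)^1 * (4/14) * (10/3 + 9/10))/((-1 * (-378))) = 98933/23814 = 4.15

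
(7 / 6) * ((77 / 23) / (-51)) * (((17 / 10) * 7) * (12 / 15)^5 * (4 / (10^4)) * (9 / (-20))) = 60368 / 1123046875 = 0.00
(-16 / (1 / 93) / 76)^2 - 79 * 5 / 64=8713981 / 23104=377.16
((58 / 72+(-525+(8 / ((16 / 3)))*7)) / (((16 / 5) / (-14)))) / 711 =647255 / 204768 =3.16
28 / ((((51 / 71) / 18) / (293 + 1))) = 3506832 / 17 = 206284.24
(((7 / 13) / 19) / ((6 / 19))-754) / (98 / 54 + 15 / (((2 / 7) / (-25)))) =529245 / 920101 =0.58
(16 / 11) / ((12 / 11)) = 4 / 3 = 1.33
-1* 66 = -66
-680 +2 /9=-679.78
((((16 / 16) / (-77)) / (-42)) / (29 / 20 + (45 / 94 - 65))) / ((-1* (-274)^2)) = 235 / 3598658411502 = 0.00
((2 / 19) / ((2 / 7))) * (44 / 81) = 308 / 1539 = 0.20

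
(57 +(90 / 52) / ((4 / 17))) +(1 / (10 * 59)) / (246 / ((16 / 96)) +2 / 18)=26230369443 / 407583800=64.36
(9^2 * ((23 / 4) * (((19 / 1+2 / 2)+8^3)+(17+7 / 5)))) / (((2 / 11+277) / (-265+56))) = -193291.54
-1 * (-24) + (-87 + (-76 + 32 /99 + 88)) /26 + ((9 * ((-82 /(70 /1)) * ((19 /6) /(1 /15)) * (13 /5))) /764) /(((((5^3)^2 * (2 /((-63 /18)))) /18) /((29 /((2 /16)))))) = 421055949913 /19204453125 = 21.92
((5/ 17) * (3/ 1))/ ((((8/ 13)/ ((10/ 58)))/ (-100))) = -24375/ 986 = -24.72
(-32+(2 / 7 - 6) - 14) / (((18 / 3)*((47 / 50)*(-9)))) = 9050 / 8883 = 1.02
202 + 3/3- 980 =-777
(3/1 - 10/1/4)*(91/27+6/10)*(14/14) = 268/135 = 1.99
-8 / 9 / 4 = -0.22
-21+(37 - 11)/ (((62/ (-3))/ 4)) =-807/ 31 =-26.03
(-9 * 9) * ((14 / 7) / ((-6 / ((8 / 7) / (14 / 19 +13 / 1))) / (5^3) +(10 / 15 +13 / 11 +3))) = -50787000 / 1339127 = -37.93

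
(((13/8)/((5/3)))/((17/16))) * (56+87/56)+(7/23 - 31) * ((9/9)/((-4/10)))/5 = 3731171/54740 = 68.16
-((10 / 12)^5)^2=-9765625 / 60466176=-0.16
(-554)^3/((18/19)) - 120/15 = -1615298980/9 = -179477664.44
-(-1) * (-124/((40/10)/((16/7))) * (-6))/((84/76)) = 18848/49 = 384.65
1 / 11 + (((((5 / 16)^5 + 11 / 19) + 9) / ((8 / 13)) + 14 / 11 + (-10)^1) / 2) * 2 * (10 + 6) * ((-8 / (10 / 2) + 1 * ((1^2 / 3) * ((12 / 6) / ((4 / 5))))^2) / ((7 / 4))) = -1952521239587 / 34516500480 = -56.57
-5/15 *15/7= -5/7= -0.71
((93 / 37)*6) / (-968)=-279 / 17908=-0.02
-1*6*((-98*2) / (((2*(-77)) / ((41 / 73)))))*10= -34440 / 803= -42.89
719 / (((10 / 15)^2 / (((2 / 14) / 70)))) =6471 / 1960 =3.30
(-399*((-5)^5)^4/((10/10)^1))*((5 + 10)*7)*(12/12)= -3995418548583984375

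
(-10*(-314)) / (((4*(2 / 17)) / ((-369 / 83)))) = -4924305 / 166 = -29664.49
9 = 9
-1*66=-66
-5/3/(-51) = 5/153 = 0.03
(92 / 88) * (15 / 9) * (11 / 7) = 115 / 42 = 2.74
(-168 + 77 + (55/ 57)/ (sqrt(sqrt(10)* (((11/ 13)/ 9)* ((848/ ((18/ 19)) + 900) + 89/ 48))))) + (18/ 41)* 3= -3677/ 41 + 6* 10^(3/ 4)* sqrt(37003109)/ 4916497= -89.64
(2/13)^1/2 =1/13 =0.08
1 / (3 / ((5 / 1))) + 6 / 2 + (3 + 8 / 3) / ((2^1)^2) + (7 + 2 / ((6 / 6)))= 181 / 12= 15.08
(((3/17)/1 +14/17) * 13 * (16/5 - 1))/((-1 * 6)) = -143/30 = -4.77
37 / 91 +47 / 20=5017 / 1820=2.76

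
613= 613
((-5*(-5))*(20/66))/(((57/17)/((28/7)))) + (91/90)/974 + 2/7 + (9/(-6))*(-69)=1607706227/14249620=112.82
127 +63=190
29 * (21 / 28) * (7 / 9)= 203 / 12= 16.92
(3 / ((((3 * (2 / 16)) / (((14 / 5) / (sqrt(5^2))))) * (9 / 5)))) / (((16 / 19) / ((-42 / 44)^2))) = 6517 / 2420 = 2.69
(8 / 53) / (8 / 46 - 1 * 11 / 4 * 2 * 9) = -368 / 120257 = -0.00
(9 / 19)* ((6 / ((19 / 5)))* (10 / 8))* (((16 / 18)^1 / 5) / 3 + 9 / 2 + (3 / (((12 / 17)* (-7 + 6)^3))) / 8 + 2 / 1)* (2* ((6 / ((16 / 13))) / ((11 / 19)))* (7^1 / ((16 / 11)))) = 35545965 / 77824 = 456.75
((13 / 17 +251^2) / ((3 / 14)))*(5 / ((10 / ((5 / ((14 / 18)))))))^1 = 16065450 / 17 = 945026.47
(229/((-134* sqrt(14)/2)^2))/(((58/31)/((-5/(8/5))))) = -177475/29160544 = -0.01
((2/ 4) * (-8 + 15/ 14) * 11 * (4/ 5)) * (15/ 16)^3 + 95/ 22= -6560555/ 315392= -20.80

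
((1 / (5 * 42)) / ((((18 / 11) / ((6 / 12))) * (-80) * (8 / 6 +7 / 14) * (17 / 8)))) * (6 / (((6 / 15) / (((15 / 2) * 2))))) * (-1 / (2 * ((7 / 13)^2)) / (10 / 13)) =2197 / 932960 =0.00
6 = 6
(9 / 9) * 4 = 4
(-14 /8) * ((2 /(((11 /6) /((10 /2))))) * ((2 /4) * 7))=-735 /22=-33.41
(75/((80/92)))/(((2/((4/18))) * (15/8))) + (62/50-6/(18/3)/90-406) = -19983/50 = -399.66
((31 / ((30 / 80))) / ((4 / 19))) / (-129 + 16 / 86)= -50654 / 16617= -3.05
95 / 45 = 19 / 9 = 2.11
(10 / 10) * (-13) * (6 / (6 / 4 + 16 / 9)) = -1404 / 59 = -23.80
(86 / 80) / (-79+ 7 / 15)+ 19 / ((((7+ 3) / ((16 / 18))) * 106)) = 50447 / 22476240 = 0.00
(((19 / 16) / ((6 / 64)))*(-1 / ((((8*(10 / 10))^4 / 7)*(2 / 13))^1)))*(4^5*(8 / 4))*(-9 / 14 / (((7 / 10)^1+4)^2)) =18525 / 2209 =8.39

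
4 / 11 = 0.36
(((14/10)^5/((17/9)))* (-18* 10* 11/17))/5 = -59900148/903125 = -66.33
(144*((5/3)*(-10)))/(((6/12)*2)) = -2400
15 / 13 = 1.15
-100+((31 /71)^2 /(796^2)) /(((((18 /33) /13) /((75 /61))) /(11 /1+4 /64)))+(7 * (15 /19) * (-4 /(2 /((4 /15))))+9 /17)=-206253279142210347 /2013840954174976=-102.42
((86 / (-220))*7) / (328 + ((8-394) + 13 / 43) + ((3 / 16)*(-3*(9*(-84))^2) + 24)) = 1849 / 217257480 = 0.00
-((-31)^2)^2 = -923521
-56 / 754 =-28 / 377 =-0.07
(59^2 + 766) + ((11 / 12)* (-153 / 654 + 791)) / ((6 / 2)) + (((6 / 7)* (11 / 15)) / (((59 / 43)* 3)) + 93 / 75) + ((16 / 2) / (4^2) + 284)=386881869049 / 81030600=4774.52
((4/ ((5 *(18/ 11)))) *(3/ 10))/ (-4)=-11/ 300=-0.04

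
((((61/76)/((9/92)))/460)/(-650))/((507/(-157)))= 9577/1127061000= 0.00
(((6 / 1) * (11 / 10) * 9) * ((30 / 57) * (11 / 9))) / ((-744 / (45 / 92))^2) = 81675 / 4945413632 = 0.00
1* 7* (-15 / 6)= -35 / 2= -17.50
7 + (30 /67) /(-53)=6.99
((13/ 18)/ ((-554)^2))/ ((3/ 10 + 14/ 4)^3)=1625/ 37892463192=0.00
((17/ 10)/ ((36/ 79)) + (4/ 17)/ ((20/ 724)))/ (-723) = -0.02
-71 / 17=-4.18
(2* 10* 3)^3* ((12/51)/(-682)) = -432000/5797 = -74.52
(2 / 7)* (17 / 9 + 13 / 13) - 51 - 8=-3665 / 63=-58.17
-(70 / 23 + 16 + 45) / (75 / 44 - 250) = 64812 / 251275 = 0.26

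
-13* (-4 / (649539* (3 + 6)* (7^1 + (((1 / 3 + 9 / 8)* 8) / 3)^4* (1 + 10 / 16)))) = 416 / 17709107031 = 0.00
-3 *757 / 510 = -757 / 170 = -4.45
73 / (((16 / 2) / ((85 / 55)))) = 1241 / 88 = 14.10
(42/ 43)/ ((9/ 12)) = 56/ 43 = 1.30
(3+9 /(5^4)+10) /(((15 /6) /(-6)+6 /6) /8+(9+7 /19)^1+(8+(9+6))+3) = 2119488 /5771875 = 0.37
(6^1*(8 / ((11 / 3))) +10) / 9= 254 / 99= 2.57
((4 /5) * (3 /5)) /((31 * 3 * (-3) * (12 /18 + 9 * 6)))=-1 /31775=-0.00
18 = 18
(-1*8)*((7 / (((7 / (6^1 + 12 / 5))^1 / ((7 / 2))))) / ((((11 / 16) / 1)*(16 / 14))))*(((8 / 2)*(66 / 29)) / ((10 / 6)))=-1185408 / 725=-1635.05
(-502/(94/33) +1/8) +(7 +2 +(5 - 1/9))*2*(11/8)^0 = -501953/3384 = -148.33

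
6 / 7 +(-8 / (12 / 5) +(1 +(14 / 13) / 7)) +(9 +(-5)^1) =731 / 273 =2.68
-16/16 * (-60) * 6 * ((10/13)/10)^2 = 2.13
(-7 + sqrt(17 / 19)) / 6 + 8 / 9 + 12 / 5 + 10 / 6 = sqrt(323) / 114 + 341 / 90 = 3.95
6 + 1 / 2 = 6.50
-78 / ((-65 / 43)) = 258 / 5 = 51.60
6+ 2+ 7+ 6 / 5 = 81 / 5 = 16.20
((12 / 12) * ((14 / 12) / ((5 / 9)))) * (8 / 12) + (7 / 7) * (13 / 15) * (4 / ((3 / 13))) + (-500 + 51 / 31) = -672296 / 1395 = -481.93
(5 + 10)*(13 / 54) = 65 / 18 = 3.61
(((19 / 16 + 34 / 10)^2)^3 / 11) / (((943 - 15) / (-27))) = -65972075856968763 / 2675965952000000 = -24.65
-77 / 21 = -11 / 3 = -3.67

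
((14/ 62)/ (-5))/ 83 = -7/ 12865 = -0.00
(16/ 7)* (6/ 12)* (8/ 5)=64/ 35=1.83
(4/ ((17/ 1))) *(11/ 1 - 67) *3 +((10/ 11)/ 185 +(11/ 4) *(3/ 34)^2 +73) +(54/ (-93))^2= 61191310069/ 1808571248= 33.83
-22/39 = -0.56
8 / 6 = 4 / 3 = 1.33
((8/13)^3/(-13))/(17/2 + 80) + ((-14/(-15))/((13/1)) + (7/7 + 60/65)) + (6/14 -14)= -11.58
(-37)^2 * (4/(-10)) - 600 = -5738/5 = -1147.60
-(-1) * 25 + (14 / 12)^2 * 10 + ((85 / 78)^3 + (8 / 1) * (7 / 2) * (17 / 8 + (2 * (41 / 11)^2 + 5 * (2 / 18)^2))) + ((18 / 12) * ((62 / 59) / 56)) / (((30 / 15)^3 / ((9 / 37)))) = 18513108340584553 / 21058730941248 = 879.12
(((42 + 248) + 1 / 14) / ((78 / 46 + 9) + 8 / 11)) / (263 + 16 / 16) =93403 / 971040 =0.10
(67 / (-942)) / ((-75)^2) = -67 / 5298750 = -0.00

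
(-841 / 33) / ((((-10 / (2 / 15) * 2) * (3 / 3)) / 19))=15979 / 4950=3.23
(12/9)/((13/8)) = 32/39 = 0.82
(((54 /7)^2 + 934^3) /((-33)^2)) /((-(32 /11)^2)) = -9981061903 /112896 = -88409.35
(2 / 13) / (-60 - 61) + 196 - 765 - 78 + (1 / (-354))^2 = -127538227055 / 197122068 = -647.00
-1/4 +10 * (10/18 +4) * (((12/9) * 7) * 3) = 45911/36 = 1275.31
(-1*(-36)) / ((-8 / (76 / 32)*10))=-171 / 160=-1.07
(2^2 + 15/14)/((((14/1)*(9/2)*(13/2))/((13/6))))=71/2646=0.03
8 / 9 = 0.89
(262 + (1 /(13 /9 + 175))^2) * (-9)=-5946273081 /2521744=-2358.00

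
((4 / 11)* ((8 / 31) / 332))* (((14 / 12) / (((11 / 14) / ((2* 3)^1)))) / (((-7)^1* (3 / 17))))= -1904 / 933999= -0.00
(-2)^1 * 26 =-52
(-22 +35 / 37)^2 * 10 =6068410 / 1369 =4432.73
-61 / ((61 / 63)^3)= -250047 / 3721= -67.20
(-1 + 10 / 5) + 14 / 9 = 23 / 9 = 2.56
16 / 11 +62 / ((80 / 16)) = 762 / 55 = 13.85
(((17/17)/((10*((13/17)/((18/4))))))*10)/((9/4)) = 34/13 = 2.62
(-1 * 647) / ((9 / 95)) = -6829.44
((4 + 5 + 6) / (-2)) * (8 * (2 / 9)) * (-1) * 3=40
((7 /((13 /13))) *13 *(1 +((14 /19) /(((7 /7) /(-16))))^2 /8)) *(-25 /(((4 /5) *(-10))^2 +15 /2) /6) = -35175 /361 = -97.44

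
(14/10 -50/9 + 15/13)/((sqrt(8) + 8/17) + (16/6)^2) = -0.29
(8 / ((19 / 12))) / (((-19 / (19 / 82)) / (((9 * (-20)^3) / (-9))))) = -384000 / 779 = -492.94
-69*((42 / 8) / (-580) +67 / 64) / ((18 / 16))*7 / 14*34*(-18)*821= 9274970823 / 580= 15991329.01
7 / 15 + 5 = 82 / 15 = 5.47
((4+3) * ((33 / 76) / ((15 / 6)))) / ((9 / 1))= 77 / 570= 0.14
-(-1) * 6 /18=1 /3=0.33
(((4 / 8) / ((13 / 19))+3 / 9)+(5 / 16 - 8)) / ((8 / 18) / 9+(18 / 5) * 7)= -557955 / 2127008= -0.26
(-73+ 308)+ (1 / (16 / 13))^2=60329 / 256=235.66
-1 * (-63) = 63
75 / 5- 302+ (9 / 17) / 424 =-2068687 / 7208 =-287.00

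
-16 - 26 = -42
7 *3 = 21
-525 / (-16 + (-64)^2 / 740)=97125 / 1936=50.17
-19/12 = -1.58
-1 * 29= -29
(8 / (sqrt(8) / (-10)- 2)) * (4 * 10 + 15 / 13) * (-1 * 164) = 17548000 / 637- 1754800 * sqrt(2) / 637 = 23652.02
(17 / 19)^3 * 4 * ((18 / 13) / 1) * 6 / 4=530604 / 89167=5.95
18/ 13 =1.38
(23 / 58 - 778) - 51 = -48059 / 58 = -828.60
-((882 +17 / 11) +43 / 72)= -884.14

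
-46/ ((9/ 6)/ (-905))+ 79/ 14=1165877/ 42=27758.98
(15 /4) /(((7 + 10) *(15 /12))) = 3 /17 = 0.18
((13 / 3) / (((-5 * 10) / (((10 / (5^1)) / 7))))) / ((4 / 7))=-13 / 300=-0.04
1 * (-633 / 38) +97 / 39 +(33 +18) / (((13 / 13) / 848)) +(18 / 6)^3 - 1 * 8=64100693 / 1482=43252.83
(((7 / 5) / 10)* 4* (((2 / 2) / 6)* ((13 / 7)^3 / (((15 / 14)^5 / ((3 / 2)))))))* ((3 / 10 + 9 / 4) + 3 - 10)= -268271276 / 94921875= -2.83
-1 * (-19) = 19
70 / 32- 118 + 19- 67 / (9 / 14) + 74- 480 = -87413 / 144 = -607.03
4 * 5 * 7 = 140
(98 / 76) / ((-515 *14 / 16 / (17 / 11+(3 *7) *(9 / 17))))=-66304 / 1829795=-0.04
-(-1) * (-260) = -260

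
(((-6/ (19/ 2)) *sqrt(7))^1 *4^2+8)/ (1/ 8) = 64- 1536 *sqrt(7)/ 19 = -149.89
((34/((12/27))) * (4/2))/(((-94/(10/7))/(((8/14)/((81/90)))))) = -3400/2303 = -1.48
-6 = -6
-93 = -93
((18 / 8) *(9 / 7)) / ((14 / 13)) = 1053 / 392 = 2.69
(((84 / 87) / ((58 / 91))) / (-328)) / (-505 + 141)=7 / 551696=0.00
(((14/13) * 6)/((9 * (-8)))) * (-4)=14/39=0.36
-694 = -694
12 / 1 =12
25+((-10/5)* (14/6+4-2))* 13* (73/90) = -8962/135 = -66.39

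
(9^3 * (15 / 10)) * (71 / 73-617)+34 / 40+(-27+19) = -983504339 / 1460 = -673633.11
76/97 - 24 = -2252/97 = -23.22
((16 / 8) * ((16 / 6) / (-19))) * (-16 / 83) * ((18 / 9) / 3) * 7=3584 / 14193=0.25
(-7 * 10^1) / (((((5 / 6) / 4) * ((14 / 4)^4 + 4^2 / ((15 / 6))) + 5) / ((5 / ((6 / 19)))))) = -425600 / 14437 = -29.48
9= 9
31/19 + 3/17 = 584/323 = 1.81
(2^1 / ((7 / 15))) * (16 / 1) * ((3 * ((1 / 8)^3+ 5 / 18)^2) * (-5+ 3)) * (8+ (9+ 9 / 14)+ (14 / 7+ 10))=-3447656075 / 3612672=-954.32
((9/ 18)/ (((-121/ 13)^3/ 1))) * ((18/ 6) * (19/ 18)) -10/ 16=-26656901/ 42517464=-0.63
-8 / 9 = -0.89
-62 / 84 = -31 / 42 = -0.74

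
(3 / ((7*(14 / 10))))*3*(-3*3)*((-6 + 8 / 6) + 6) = -540 / 49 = -11.02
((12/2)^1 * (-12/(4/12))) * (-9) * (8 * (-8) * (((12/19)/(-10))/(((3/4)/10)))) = 1990656/19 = 104771.37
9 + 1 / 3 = 28 / 3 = 9.33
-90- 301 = -391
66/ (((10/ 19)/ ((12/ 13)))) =7524/ 65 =115.75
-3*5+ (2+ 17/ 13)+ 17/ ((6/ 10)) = 16.64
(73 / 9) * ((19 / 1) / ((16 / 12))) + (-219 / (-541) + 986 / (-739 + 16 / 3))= 1638138659 / 14288892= 114.64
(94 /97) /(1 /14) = 1316 /97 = 13.57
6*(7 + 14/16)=189/4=47.25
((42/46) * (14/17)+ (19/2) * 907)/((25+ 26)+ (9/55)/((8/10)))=148251202/880923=168.29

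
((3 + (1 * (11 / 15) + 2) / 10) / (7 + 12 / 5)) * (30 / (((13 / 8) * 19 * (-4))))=-982 / 11609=-0.08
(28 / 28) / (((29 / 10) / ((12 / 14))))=60 / 203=0.30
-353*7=-2471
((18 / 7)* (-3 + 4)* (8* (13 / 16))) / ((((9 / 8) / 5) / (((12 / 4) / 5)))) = 312 / 7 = 44.57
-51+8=-43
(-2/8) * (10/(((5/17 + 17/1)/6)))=-85/98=-0.87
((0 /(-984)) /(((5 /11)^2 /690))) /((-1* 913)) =0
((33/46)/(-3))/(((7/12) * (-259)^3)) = 66/2797210619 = 0.00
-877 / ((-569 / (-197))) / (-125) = 2.43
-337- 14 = -351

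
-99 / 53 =-1.87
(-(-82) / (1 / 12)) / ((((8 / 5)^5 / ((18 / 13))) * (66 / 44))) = 86.62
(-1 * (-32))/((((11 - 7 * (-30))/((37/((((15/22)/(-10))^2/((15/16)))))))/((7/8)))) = 626780/663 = 945.37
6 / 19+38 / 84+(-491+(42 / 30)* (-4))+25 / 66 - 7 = -3675444 / 7315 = -502.45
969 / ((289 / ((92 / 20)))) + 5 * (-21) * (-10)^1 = 90561 / 85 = 1065.42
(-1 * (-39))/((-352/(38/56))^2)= 14079/97140736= 0.00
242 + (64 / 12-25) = 667 / 3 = 222.33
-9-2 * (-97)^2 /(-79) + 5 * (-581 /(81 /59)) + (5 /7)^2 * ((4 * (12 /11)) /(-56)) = -45554418724 /24143427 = -1886.82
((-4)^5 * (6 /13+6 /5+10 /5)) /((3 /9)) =-731136 /65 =-11248.25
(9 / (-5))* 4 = -36 / 5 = -7.20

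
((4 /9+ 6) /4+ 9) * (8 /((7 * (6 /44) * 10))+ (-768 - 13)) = -8278.38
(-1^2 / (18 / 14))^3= -343 / 729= -0.47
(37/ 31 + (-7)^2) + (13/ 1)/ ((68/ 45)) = 123943/ 2108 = 58.80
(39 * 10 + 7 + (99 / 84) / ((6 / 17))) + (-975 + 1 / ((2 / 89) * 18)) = -288383 / 504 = -572.19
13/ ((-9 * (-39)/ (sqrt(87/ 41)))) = sqrt(3567)/ 1107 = 0.05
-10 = -10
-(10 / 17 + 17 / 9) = -379 / 153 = -2.48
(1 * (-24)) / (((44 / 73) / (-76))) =33288 / 11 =3026.18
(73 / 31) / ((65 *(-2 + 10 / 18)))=-657 / 26195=-0.03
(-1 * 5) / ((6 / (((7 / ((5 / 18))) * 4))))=-84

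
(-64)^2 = 4096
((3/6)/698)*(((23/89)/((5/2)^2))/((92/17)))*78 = 663/1553050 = 0.00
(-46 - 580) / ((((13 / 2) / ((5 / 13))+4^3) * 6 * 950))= -313 / 230565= -0.00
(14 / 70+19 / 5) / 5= 4 / 5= 0.80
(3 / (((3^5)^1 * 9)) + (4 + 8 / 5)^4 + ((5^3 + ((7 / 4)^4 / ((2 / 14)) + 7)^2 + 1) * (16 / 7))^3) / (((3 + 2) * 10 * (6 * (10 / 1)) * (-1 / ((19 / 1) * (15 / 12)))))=-1121347882523112861575458272541 / 75144747810816000000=-14922505101.04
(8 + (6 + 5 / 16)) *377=86333 / 16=5395.81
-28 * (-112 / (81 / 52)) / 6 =335.54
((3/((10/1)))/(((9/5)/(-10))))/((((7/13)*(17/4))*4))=-65/357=-0.18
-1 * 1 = -1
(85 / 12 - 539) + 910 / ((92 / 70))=44291 / 276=160.47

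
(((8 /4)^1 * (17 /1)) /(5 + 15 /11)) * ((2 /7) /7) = 374 /1715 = 0.22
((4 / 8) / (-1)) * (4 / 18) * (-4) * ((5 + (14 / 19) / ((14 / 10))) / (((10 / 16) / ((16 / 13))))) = 3584 / 741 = 4.84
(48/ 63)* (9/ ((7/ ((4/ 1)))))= 192/ 49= 3.92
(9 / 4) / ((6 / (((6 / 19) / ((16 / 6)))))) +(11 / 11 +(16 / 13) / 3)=34493 / 23712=1.45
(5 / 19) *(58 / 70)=29 / 133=0.22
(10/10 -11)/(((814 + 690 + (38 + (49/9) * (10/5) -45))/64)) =-0.42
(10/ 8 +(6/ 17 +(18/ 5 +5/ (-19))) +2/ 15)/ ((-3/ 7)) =-11.84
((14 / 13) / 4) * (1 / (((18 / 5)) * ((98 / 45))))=25 / 728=0.03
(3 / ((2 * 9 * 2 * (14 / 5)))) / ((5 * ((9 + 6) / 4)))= 1 / 630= 0.00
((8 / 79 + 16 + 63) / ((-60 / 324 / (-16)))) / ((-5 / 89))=-240261552 / 1975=-121651.42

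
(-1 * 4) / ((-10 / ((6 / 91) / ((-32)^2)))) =3 / 116480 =0.00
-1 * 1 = -1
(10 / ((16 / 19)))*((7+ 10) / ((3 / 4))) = 1615 / 6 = 269.17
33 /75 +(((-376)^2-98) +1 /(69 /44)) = 243706409 /1725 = 141279.08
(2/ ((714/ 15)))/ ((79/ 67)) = 335/ 9401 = 0.04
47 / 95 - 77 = -7268 / 95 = -76.51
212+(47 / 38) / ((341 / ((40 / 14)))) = 212.01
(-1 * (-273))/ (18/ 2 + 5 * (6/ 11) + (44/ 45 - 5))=135135/ 3814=35.43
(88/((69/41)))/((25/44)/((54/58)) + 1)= 1428768/43999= 32.47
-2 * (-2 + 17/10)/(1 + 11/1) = 1/20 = 0.05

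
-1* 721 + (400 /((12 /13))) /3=-5189 /9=-576.56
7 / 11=0.64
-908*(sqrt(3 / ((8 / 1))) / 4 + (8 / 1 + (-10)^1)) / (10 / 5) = 908- 227*sqrt(6) / 8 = 838.50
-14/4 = -3.50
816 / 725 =1.13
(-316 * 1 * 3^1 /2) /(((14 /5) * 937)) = -0.18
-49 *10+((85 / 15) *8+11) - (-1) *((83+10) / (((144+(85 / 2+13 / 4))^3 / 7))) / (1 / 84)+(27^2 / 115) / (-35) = -3688503829288 / 8501995425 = -433.84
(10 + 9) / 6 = 3.17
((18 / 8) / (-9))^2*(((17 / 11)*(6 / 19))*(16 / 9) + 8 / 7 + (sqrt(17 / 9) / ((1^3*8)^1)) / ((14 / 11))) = 0.13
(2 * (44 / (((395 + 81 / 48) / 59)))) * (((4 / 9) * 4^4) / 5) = 7733248 / 25965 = 297.83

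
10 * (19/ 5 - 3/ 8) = 137/ 4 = 34.25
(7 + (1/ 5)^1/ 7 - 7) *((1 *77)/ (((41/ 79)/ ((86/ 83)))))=74734/ 17015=4.39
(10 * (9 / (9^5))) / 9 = 10 / 59049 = 0.00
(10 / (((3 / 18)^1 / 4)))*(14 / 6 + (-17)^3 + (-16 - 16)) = -1186240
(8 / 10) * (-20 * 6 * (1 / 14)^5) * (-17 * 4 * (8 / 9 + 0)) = 544 / 50421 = 0.01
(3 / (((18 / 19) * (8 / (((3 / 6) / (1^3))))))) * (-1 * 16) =-19 / 6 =-3.17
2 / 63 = 0.03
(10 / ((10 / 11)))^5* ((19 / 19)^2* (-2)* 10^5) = -32210200000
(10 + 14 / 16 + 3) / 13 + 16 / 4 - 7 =-201 / 104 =-1.93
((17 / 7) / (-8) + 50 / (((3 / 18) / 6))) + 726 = 141439 / 56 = 2525.70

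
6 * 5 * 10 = 300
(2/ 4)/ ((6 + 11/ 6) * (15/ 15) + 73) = 3/ 485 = 0.01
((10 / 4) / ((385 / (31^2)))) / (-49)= -961 / 7546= -0.13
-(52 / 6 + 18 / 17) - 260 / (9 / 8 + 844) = -3459536 / 344811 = -10.03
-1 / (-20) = 1 / 20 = 0.05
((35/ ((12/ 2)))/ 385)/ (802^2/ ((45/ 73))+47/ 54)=45/ 3098959457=0.00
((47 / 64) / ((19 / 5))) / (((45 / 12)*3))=47 / 2736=0.02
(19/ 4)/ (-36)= -19/ 144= -0.13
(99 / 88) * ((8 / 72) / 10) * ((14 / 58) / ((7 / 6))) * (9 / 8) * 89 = 2403 / 9280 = 0.26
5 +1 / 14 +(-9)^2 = 86.07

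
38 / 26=19 / 13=1.46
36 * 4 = 144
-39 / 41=-0.95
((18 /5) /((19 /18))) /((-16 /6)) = -243 /190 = -1.28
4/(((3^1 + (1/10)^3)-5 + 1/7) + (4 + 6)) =28000/57007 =0.49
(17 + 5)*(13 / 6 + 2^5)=2255 / 3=751.67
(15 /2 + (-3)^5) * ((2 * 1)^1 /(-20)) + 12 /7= 3537 /140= 25.26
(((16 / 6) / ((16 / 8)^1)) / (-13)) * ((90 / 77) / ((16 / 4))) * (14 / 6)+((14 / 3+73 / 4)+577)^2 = 7411059503 / 20592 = 359899.94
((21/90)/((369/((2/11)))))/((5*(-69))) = -7/21005325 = -0.00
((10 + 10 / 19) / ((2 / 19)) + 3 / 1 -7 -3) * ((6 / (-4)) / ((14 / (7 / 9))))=-7.75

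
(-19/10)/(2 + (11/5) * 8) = -19/196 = -0.10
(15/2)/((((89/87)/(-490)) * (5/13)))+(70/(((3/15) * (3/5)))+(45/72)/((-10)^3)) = -8756.95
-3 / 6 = -1 / 2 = -0.50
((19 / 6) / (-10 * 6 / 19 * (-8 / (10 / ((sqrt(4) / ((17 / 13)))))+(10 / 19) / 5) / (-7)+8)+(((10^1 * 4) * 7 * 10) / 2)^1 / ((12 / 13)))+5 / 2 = 139802201 / 92000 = 1519.59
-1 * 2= -2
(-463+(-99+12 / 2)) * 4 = -2224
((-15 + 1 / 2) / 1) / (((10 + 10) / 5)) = -29 / 8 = -3.62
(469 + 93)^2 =315844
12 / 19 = 0.63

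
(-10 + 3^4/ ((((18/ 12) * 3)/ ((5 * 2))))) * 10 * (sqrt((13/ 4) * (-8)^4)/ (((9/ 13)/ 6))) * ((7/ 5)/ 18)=990080 * sqrt(13)/ 27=132214.23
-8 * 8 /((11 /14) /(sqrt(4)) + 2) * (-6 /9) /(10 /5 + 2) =896 /201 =4.46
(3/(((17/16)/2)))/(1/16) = 1536/17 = 90.35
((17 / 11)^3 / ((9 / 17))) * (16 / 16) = 83521 / 11979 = 6.97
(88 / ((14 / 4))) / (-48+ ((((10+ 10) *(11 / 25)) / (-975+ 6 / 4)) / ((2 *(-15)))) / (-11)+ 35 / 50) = -51400800 / 96697811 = -0.53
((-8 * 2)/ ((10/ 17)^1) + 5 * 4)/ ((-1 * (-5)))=-36/ 25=-1.44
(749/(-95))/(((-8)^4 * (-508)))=749/197672960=0.00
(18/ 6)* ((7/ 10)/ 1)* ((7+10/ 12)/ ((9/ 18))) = 329/ 10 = 32.90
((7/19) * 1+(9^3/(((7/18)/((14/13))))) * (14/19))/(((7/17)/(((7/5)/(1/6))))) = 37485714/1235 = 30352.80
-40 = -40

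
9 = 9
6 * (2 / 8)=3 / 2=1.50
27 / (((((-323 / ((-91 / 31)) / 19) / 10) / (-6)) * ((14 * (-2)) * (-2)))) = -5265 / 1054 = -5.00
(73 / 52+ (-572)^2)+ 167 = 327352.40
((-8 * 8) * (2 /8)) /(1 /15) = -240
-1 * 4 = -4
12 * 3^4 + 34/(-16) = 7759/8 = 969.88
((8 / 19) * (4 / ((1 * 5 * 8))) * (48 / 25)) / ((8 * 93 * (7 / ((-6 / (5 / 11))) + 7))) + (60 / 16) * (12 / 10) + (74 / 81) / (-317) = 7260447156787 / 1614460632750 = 4.50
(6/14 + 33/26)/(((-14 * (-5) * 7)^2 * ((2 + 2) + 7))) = 309/480680200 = 0.00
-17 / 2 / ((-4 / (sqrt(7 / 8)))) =17 * sqrt(14) / 32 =1.99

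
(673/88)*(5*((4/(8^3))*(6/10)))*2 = 2019/5632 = 0.36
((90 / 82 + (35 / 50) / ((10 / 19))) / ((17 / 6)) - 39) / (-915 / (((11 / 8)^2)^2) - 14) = 19462149531 / 137755567900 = 0.14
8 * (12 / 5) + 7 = 131 / 5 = 26.20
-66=-66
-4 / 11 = -0.36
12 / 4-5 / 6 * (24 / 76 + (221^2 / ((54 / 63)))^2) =-11104238461823 / 4104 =-2705711126.18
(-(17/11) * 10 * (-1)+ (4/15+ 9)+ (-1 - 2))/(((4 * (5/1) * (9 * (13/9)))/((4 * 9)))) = 10752/3575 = 3.01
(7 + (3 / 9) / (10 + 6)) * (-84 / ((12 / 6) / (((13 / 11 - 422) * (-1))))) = -10919811 / 88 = -124088.76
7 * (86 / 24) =301 / 12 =25.08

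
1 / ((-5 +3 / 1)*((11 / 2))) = -1 / 11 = -0.09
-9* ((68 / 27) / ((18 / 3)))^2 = -1156 / 729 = -1.59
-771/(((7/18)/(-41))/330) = 187769340/7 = 26824191.43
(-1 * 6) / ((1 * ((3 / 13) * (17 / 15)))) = -390 / 17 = -22.94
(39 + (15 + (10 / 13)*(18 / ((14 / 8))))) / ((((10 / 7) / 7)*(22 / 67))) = 1321173 / 1430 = 923.90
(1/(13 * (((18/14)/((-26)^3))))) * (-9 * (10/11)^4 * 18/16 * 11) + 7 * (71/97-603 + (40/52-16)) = 127003838878/1678391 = 75670.00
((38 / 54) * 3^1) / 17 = 19 / 153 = 0.12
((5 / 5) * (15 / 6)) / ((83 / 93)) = 2.80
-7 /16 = -0.44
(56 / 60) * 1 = 0.93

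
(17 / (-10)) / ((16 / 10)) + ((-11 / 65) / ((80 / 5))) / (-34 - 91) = -69057 / 65000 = -1.06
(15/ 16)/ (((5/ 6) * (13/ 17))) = 153/ 104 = 1.47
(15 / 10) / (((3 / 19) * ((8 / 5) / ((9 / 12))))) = 285 / 64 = 4.45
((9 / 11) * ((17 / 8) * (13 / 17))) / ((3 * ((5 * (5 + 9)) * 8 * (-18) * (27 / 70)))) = -13 / 114048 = -0.00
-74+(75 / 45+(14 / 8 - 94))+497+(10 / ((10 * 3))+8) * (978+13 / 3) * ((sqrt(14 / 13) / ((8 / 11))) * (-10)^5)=3989 / 12 - 10130312500 * sqrt(182) / 117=-1168079901.52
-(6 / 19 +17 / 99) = -917 / 1881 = -0.49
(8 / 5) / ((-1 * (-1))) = 8 / 5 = 1.60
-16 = -16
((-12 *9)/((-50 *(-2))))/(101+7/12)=-0.01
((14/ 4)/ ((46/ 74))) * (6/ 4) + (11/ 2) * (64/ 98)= 54265/ 4508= 12.04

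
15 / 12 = 5 / 4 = 1.25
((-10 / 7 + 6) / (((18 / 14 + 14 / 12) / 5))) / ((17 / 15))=14400 / 1751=8.22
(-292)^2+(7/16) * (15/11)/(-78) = 390168029/4576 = 85263.99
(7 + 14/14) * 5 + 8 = 48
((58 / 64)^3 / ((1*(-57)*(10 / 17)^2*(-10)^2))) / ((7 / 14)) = -7048421 / 9338880000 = -0.00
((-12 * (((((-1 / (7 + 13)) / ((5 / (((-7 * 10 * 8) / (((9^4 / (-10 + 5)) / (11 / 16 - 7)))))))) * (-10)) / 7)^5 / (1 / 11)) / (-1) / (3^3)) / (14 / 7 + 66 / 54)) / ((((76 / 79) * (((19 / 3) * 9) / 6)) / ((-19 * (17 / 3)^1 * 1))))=485205358441478125 / 321545936061137652928848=0.00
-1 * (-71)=71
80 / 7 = 11.43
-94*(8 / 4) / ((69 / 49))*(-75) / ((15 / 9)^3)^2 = 6715548 / 14375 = 467.17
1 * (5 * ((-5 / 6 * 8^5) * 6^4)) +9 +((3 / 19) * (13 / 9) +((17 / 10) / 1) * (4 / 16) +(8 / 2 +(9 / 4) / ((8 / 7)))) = -1613758321529 / 9120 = -176947184.38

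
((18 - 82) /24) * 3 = -8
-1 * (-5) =5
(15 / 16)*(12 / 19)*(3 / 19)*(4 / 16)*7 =945 / 5776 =0.16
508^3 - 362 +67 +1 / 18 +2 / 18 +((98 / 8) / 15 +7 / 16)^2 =7551142199401 / 57600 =131096218.74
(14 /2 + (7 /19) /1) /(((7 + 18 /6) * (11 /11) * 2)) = 7 /19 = 0.37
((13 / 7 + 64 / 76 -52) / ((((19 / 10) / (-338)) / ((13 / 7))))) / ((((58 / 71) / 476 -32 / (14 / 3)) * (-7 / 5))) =267503306200 / 157626679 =1697.07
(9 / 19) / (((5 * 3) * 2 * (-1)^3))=-3 / 190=-0.02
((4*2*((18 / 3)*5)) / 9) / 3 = 80 / 9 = 8.89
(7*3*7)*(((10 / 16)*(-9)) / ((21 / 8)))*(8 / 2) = -1260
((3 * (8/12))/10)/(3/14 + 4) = 14/295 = 0.05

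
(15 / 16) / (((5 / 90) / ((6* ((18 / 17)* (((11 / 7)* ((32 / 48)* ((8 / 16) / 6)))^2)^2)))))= 73205 / 11755296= 0.01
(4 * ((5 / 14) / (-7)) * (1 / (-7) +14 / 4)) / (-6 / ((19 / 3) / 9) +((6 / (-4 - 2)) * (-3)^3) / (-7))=4465 / 80703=0.06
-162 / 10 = -16.20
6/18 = 1/3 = 0.33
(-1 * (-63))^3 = 250047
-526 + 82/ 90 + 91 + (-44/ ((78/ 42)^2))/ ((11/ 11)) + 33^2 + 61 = 5347484/ 7605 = 703.15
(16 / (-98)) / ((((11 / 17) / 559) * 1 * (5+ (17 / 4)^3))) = -4865536 / 2820587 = -1.73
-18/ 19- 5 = -113/ 19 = -5.95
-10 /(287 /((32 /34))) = -0.03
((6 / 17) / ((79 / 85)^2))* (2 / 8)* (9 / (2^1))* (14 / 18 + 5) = 16575 / 6241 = 2.66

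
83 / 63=1.32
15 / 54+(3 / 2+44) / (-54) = -0.56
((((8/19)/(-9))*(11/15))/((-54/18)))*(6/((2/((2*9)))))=176/285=0.62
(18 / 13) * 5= 90 / 13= 6.92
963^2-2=927367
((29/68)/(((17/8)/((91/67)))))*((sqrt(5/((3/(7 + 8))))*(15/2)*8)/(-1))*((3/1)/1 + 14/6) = -8444800/19363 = -436.13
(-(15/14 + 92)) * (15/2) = -19545/28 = -698.04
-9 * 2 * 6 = -108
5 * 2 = 10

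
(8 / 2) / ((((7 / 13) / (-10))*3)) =-520 / 21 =-24.76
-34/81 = -0.42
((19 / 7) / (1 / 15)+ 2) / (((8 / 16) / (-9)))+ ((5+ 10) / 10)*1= -10743 / 14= -767.36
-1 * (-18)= 18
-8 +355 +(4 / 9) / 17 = 53095 / 153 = 347.03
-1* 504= -504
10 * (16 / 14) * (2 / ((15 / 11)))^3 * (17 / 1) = 612.96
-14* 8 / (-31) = 112 / 31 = 3.61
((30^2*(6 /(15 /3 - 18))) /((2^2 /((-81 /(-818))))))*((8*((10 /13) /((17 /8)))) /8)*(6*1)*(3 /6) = -13122000 /1175057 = -11.17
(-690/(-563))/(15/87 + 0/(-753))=4002/563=7.11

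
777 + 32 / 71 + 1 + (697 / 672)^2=24993540119 / 32062464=779.53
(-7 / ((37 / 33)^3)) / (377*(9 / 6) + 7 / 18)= -205821 / 23452339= -0.01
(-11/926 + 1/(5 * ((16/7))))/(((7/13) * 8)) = 36413/2074240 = 0.02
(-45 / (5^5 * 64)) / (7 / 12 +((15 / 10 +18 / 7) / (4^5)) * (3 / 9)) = -6048 / 15715625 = -0.00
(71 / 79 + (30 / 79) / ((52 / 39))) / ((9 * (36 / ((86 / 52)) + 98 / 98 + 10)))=8041 / 2003598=0.00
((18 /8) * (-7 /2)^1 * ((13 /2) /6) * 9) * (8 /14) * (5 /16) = -13.71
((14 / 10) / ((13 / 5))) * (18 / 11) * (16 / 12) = 168 / 143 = 1.17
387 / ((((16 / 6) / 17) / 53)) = 1046061 / 8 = 130757.62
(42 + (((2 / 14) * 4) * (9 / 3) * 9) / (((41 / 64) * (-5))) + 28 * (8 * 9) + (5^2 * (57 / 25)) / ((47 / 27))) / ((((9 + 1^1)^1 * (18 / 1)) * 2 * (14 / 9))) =140685411 / 37769200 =3.72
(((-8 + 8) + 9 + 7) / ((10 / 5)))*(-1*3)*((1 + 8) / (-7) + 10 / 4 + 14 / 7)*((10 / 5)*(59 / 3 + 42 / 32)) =-45315 / 14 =-3236.79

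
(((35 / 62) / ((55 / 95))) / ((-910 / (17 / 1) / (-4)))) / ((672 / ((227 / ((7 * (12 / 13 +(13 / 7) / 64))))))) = 146642 / 39707745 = 0.00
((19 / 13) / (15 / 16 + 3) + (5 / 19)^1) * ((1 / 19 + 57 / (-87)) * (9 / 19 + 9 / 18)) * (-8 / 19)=485021456 / 3095254071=0.16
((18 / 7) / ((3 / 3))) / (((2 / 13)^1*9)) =13 / 7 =1.86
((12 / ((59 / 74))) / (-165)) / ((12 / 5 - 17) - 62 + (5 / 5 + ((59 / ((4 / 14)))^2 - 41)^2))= -4736 / 94227864835973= -0.00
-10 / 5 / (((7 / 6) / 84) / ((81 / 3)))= -3888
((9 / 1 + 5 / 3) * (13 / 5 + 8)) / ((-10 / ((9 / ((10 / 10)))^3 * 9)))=-1854576 / 25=-74183.04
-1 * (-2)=2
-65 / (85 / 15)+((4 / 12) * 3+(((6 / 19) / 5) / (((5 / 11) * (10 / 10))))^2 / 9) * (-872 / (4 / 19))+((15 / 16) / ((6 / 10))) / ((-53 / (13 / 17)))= -712557550367 / 171190000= -4162.38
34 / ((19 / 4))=136 / 19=7.16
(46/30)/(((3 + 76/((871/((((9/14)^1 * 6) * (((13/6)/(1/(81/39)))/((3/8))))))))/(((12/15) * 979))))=549144596/3218625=170.61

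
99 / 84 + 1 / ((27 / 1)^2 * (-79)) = 1900475 / 1612548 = 1.18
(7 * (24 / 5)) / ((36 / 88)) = 1232 / 15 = 82.13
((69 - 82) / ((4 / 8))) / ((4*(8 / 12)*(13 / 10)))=-7.50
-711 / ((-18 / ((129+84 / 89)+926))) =7424341 / 178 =41709.78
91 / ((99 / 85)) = 7735 / 99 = 78.13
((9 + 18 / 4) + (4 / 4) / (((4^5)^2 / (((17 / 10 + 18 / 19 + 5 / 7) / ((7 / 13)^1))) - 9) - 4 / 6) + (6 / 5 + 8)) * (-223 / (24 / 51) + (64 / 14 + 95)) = -139342571824330701 / 16399623583280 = -8496.69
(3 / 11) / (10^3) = 3 / 11000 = 0.00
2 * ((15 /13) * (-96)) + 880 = 8560 /13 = 658.46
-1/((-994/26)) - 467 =-466.97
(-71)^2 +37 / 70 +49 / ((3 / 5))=1075871 / 210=5123.20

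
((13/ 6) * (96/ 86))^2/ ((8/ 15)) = 20280/ 1849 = 10.97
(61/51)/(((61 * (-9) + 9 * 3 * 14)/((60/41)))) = -1220/119187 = -0.01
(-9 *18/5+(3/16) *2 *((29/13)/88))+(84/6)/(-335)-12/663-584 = -32129788567/52120640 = -616.45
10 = 10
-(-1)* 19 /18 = 19 /18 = 1.06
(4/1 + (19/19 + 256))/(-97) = -261/97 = -2.69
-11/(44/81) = -81/4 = -20.25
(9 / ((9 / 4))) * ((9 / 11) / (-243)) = -4 / 297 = -0.01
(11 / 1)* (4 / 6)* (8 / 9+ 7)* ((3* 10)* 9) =15620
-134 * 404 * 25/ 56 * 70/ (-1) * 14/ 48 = 5921125/ 12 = 493427.08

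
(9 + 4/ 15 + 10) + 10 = 29.27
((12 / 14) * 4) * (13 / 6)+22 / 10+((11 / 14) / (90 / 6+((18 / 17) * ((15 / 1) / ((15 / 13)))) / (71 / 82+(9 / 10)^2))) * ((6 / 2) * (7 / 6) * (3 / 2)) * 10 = 288644611 / 25307380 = 11.41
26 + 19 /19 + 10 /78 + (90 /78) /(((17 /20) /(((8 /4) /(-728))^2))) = 595768489 /21961212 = 27.13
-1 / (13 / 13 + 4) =-1 / 5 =-0.20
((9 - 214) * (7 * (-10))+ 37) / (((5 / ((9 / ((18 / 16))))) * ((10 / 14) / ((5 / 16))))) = 100709 / 10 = 10070.90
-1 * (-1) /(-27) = -1 /27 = -0.04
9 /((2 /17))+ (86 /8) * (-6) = 12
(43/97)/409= 43/39673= 0.00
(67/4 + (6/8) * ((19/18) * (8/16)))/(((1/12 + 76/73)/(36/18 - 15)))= -781027/3940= -198.23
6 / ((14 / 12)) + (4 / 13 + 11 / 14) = 1135 / 182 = 6.24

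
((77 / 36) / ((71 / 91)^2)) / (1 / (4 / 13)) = 49049 / 45369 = 1.08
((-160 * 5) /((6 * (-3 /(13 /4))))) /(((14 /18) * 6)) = 650 /21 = 30.95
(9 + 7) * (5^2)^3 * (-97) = -24250000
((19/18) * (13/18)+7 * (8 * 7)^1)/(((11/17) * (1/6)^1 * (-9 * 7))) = -2163335/37422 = -57.81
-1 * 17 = -17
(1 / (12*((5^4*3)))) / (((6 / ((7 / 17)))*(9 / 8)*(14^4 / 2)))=1 / 7084665000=0.00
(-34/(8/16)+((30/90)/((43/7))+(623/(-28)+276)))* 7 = 671125/516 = 1300.63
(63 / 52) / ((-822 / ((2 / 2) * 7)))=-147 / 14248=-0.01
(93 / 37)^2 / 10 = 8649 / 13690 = 0.63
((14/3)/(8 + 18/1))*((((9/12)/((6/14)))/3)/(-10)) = -49/4680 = -0.01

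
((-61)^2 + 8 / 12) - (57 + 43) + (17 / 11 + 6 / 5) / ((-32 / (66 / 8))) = 6952241 / 1920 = 3620.96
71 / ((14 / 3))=213 / 14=15.21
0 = 0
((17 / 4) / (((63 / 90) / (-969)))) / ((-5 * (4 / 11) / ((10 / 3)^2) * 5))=302005 / 42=7190.60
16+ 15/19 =319/19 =16.79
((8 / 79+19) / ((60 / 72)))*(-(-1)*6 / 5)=54324 / 1975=27.51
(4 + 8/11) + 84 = 976/11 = 88.73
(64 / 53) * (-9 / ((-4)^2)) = -0.68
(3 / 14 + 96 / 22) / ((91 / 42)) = 2115 / 1001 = 2.11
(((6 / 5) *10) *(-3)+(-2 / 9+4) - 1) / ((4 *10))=-299 / 360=-0.83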